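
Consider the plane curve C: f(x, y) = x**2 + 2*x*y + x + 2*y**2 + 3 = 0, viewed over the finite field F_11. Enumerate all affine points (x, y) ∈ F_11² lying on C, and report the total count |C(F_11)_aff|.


Affine F_11-points: {(0, 2), (0, 9), (3, 9), (3, 10), (4, 1), (4, 6), (5, 0), (5, 6), (6, 2), (6, 3), (9, 3), (9, 10)}; count = 12.

For each of the 121 pairs (x, y) ∈ F_11², evaluate f(x, y) mod 11. Record the zeros.
  x = 0: [0↦3, 1↦5, 2↦0, 3↦10, 4↦2, 5↦9, 6↦9, 7↦2, 8↦10, 9↦0, 10↦5]  zeros at y ∈ {2, 9}
  x = 1: [0↦5, 1↦9, 2↦6, 3↦7, 4↦1, 5↦10, 6↦1, 7↦7, 8↦6, 9↦9, 10↦5]  zeros at y ∈ ∅
  x = 2: [0↦9, 1↦4, 2↦3, 3↦6, 4↦2, 5↦2, 6↦6, 7↦3, 8↦4, 9↦9, 10↦7]  zeros at y ∈ ∅
  x = 3: [0↦4, 1↦1, 2↦2, 3↦7, 4↦5, 5↦7, 6↦2, 7↦1, 8↦4, 9↦0, 10↦0]  zeros at y ∈ {9, 10}
  x = 4: [0↦1, 1↦0, 2↦3, 3↦10, 4↦10, 5↦3, 6↦0, 7↦1, 8↦6, 9↦4, 10↦6]  zeros at y ∈ {1, 6}
  x = 5: [0↦0, 1↦1, 2↦6, 3↦4, 4↦6, 5↦1, 6↦0, 7↦3, 8↦10, 9↦10, 10↦3]  zeros at y ∈ {0, 6}
  x = 6: [0↦1, 1↦4, 2↦0, 3↦0, 4↦4, 5↦1, 6↦2, 7↦7, 8↦5, 9↦7, 10↦2]  zeros at y ∈ {2, 3}
  x = 7: [0↦4, 1↦9, 2↦7, 3↦9, 4↦4, 5↦3, 6↦6, 7↦2, 8↦2, 9↦6, 10↦3]  zeros at y ∈ ∅
  x = 8: [0↦9, 1↦5, 2↦5, 3↦9, 4↦6, 5↦7, 6↦1, 7↦10, 8↦1, 9↦7, 10↦6]  zeros at y ∈ ∅
  x = 9: [0↦5, 1↦3, 2↦5, 3↦0, 4↦10, 5↦2, 6↦9, 7↦9, 8↦2, 9↦10, 10↦0]  zeros at y ∈ {3, 10}
  x = 10: [0↦3, 1↦3, 2↦7, 3↦4, 4↦5, 5↦10, 6↦8, 7↦10, 8↦5, 9↦4, 10↦7]  zeros at y ∈ ∅
Collecting zeros: affine points = {(0, 2), (0, 9), (3, 9), (3, 10), (4, 1), (4, 6), (5, 0), (5, 6), (6, 2), (6, 3), (9, 3), (9, 10)}.
Total count |C(F_11)_aff| = 12.


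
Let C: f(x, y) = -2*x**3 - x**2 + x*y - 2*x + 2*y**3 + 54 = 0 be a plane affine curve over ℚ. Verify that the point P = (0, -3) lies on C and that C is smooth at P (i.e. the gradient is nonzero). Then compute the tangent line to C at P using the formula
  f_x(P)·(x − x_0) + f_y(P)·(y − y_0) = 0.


Tangent line at P: -5*x + 54*y + 162 = 0.

Step 1: f(0, -3) = 0, so P lies on C.
Step 2: partial derivatives
  f_x(x, y) = -6*x**2 - 2*x + y - 2, f_y(x, y) = x + 6*y**2.
  f_x(P) = -5, f_y(P) = 54 (gradient nonzero, so P is smooth).
Step 3: tangent line at P: -5·(x − 0) + 54·(y − -3) = 0.
Expanding: -5*x + 54*y + 162 = 0.


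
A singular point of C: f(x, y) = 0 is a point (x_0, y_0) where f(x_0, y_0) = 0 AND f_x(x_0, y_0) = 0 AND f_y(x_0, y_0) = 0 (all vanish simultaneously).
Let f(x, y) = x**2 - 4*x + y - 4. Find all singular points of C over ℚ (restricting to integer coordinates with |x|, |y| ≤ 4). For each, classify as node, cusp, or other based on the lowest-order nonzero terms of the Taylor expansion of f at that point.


No singular points in the scanned grid; C is smooth there.

Compute partial derivatives:
  f_x = 2*x - 4.
  f_y = 1.
f_y = 1 is a nonzero constant, so f_y never vanishes: no point (x, y) can satisfy f = f_x = f_y = 0. In particular no (x, y) ∈ {−4, ..., 4}² is singular; the curve is smooth.


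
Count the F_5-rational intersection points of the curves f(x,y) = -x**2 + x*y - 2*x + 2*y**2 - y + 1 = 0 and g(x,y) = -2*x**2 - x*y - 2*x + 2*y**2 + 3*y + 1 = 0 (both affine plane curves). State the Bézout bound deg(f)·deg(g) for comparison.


Common zeros: {(3, 3)}; count = 1; Bézout bound = 4.

deg(f) = 2, deg(g) = 2, so Bézout bound = 4.
Scan x ∈ F_5. For each x, list the y ∈ F_5 with f(x, y) ≡ 0 and those with g(x, y) ≡ 0 (mod 5); the common zeros in that column are the intersection.
  x = 0: f ≡ 0 at y ∈ ∅; g ≡ 0 at y ∈ {2, 4}; common: ∅.
  x = 1: f ≡ 0 at y ∈ {1, 4}; g ≡ 0 at y ∈ ∅; common: ∅.
  x = 2: f ≡ 0 at y ∈ ∅; g ≡ 0 at y ∈ {3, 4}; common: ∅.
  x = 3: f ≡ 0 at y ∈ {1, 3}; g ≡ 0 at y ∈ {2, 3}; common: {3}.
  x = 4: f ≡ 0 at y ∈ ∅; g ≡ 0 at y ∈ ∅; common: ∅.
Collecting: common zeros = {(3, 3)}, so the count is 1.
Comparison with the Bézout bound: 1 ≤ 4 = deg(f)·deg(g), as expected for curves with no common component (the affine F_5-count falls short of the bound because intersections may lie at infinity, over extension fields, or carry multiplicity).


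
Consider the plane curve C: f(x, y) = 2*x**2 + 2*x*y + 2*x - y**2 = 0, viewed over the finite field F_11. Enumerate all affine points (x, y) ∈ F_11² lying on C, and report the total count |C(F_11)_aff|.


Affine F_11-points: {(0, 0), (1, 5), (1, 8), (2, 6), (2, 9), (3, 3), (4, 3), (4, 5), (10, 0), (10, 9)}; count = 10.

For each of the 121 pairs (x, y) ∈ F_11², evaluate f(x, y) mod 11. Record the zeros.
  x = 0: [0↦0, 1↦10, 2↦7, 3↦2, 4↦6, 5↦8, 6↦8, 7↦6, 8↦2, 9↦7, 10↦10]  zeros at y ∈ {0}
  x = 1: [0↦4, 1↦5, 2↦4, 3↦1, 4↦7, 5↦0, 6↦2, 7↦2, 8↦0, 9↦7, 10↦1]  zeros at y ∈ {5, 8}
  x = 2: [0↦1, 1↦4, 2↦5, 3↦4, 4↦1, 5↦7, 6↦0, 7↦2, 8↦2, 9↦0, 10↦7]  zeros at y ∈ {6, 9}
  x = 3: [0↦2, 1↦7, 2↦10, 3↦0, 4↦10, 5↦7, 6↦2, 7↦6, 8↦8, 9↦8, 10↦6]  zeros at y ∈ {3}
  x = 4: [0↦7, 1↦3, 2↦8, 3↦0, 4↦1, 5↦0, 6↦8, 7↦3, 8↦7, 9↦9, 10↦9]  zeros at y ∈ {3, 5}
  x = 5: [0↦5, 1↦3, 2↦10, 3↦4, 4↦7, 5↦8, 6↦7, 7↦4, 8↦10, 9↦3, 10↦5]  zeros at y ∈ ∅
  x = 6: [0↦7, 1↦7, 2↦5, 3↦1, 4↦6, 5↦9, 6↦10, 7↦9, 8↦6, 9↦1, 10↦5]  zeros at y ∈ ∅
  x = 7: [0↦2, 1↦4, 2↦4, 3↦2, 4↦9, 5↦3, 6↦6, 7↦7, 8↦6, 9↦3, 10↦9]  zeros at y ∈ ∅
  x = 8: [0↦1, 1↦5, 2↦7, 3↦7, 4↦5, 5↦1, 6↦6, 7↦9, 8↦10, 9↦9, 10↦6]  zeros at y ∈ ∅
  x = 9: [0↦4, 1↦10, 2↦3, 3↦5, 4↦5, 5↦3, 6↦10, 7↦4, 8↦7, 9↦8, 10↦7]  zeros at y ∈ ∅
  x = 10: [0↦0, 1↦8, 2↦3, 3↦7, 4↦9, 5↦9, 6↦7, 7↦3, 8↦8, 9↦0, 10↦1]  zeros at y ∈ {0, 9}
Collecting zeros: affine points = {(0, 0), (1, 5), (1, 8), (2, 6), (2, 9), (3, 3), (4, 3), (4, 5), (10, 0), (10, 9)}.
Total count |C(F_11)_aff| = 10.


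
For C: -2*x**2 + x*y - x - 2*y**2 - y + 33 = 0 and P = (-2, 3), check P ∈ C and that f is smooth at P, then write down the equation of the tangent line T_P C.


Tangent line at P: 10*x - 15*y + 65 = 0.

Step 1: f(-2, 3) = 0, so P lies on C.
Step 2: partial derivatives
  f_x(x, y) = -4*x + y - 1, f_y(x, y) = x - 4*y - 1.
  f_x(P) = 10, f_y(P) = -15 (gradient nonzero, so P is smooth).
Step 3: tangent line at P: 10·(x − -2) + -15·(y − 3) = 0.
Expanding: 10*x - 15*y + 65 = 0.


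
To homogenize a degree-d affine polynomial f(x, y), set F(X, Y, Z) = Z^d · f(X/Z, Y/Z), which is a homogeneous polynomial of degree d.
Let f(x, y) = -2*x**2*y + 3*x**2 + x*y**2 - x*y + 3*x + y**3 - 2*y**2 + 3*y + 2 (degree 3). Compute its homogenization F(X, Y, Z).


F(X, Y, Z) = -2*X**2*Y + 3*X**2*Z + X*Y**2 - X*Y*Z + 3*X*Z**2 + Y**3 - 2*Y**2*Z + 3*Y*Z**2 + 2*Z**3

deg(f) = 3.
Substitute x = X/Z, y = Y/Z into f, then multiply by Z^3.
  monomial -2·x^2·y^1 ↦ -2·X^2·Y^1·Z^0.
  monomial 3·x^2·y^0 ↦ 3·X^2·Y^0·Z^1.
  monomial 1·x^1·y^2 ↦ 1·X^1·Y^2·Z^0.
  monomial -1·x^1·y^1 ↦ -1·X^1·Y^1·Z^1.
  monomial 3·x^1·y^0 ↦ 3·X^1·Y^0·Z^2.
  monomial 1·x^0·y^3 ↦ 1·X^0·Y^3·Z^0.
  monomial -2·x^0·y^2 ↦ -2·X^0·Y^2·Z^1.
  monomial 3·x^0·y^1 ↦ 3·X^0·Y^1·Z^2.
  monomial 2·x^0·y^0 ↦ 2·X^0·Y^0·Z^3.
Collecting: F(X, Y, Z) = -2*X**2*Y + 3*X**2*Z + X*Y**2 - X*Y*Z + 3*X*Z**2 + Y**3 - 2*Y**2*Z + 3*Y*Z**2 + 2*Z**3.


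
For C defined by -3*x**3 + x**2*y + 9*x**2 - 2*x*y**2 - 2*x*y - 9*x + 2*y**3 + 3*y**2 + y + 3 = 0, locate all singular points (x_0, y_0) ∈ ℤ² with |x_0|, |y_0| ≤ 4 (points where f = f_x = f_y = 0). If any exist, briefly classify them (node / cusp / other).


Singular points: {(1, 0)}; classification: cusp.

Compute partial derivatives:
  f_x = -9*x**2 + 2*x*y + 18*x - 2*y**2 - 2*y - 9.
  f_y = x**2 - 4*x*y - 2*x + 6*y**2 + 6*y + 1.
Scan x_0 ∈ {−4, ..., 4}. For each x_0, f_y(x_0, y) is a polynomial in y; find its integer roots y ∈ {−4, ..., 4}, then test f_x and f at those candidates.
  x = -4: f_y(-4, y) = 6*y**2 + 22*y + 25; no integer root y with |y| ≤ 4.
  x = -3: f_y(-3, y) = 6*y**2 + 18*y + 16; no integer root y with |y| ≤ 4.
  x = -2: f_y(-2, y) = 6*y**2 + 14*y + 9; no integer root y with |y| ≤ 4.
  x = -1: f_y(-1, y) = 6*y**2 + 10*y + 4; vanishes at y ∈ {-1}. (-1, -1): f_x = -34 ≠ 0.
  x = 0: f_y(0, y) = 6*y**2 + 6*y + 1; no integer root y with |y| ≤ 4.
  x = 1: f_y(1, y) = 6*y**2 + 2*y; vanishes at y ∈ {0}. (1, 0): f_x = 0, f = 0 — SINGULAR.
  x = 2: f_y(2, y) = 6*y**2 - 2*y + 1; no integer root y with |y| ≤ 4.
  x = 3: f_y(3, y) = 6*y**2 - 6*y + 4; no integer root y with |y| ≤ 4.
  x = 4: f_y(4, y) = 6*y**2 - 10*y + 9; no integer root y with |y| ≤ 4.
Only singular point on the grid: (1, 0).
Classify: substitute x = 1 + u, y = 0 + v and expand: f = -3*u**3 + u**2*v - 2*u*v**2 + 2*v**3 + v**2.
No constant or linear terms (consistent with a singular point). Quadratic part: v**2. Cubic part: -3*u**3 + u**2*v - 2*u*v**2 + 2*v**3.
The quadratic part v**2 is a perfect square, so there is a single (double) tangent line v = 0, i.e. y = 0. Restricting the cubic part to that line (v = 0) leaves -3*u**3 ≠ 0, so f is not divisible by v and the branch is v² ≈ 3*u**3 to lowest order — this is a cusp.
Classification: cusp.


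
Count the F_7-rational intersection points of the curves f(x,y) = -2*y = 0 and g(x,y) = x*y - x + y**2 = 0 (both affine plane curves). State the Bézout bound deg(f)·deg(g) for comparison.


Common zeros: {(0, 0)}; count = 1; Bézout bound = 2.

deg(f) = 1, deg(g) = 2, so Bézout bound = 2.
Scan x ∈ F_7. For each x, list the y ∈ F_7 with f(x, y) ≡ 0 and those with g(x, y) ≡ 0 (mod 7); the common zeros in that column are the intersection.
  x = 0: f ≡ 0 at y ∈ {0}; g ≡ 0 at y ∈ {0}; common: {0}.
  x = 1: f ≡ 0 at y ∈ {0}; g ≡ 0 at y ∈ ∅; common: ∅.
  x = 2: f ≡ 0 at y ∈ {0}; g ≡ 0 at y ∈ ∅; common: ∅.
  x = 3: f ≡ 0 at y ∈ {0}; g ≡ 0 at y ∈ {2}; common: ∅.
  x = 4: f ≡ 0 at y ∈ {0}; g ≡ 0 at y ∈ {4, 6}; common: ∅.
  x = 5: f ≡ 0 at y ∈ {0}; g ≡ 0 at y ∈ ∅; common: ∅.
  x = 6: f ≡ 0 at y ∈ {0}; g ≡ 0 at y ∈ {3, 5}; common: ∅.
Collecting: common zeros = {(0, 0)}, so the count is 1.
Comparison with the Bézout bound: 1 ≤ 2 = deg(f)·deg(g), as expected for curves with no common component (the affine F_7-count falls short of the bound because intersections may lie at infinity, over extension fields, or carry multiplicity).


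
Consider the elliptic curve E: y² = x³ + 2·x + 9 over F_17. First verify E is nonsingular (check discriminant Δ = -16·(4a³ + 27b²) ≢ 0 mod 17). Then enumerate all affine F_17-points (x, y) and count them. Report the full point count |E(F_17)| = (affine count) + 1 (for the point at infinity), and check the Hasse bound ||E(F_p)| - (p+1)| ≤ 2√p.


Affine points = {(0, 3), (0, 14), (2, 2), (2, 15), (3, 5), (3, 12), (4, 8), (4, 9), (5, 5), (5, 12), (6, 4), (6, 13), (7, 3), (7, 14), (9, 5), (9, 12), (10, 3), (10, 14), (11, 6), (11, 11)}; affine count = 20; |E(F_17)| = 21.

Discriminant check: Δ ∝ 4a³ + 27b² = 4·2³ + 27·9² = 4·8 + 27·81 ≡ 9 (mod 17). Nonzero ⇒ E is nonsingular.
For each x ∈ F_17, compute rhs = x³ + 2·x + 9 mod 17, then count y ∈ F_17 with y² ≡ rhs.
  x = 0: rhs = 9, matching y values: 3, 14 (2 points).
  x = 1: rhs = 12, matching y values: none (0 points).
  x = 2: rhs = 4, matching y values: 2, 15 (2 points).
  x = 3: rhs = 8, matching y values: 5, 12 (2 points).
  x = 4: rhs = 13, matching y values: 8, 9 (2 points).
  x = 5: rhs = 8, matching y values: 5, 12 (2 points).
  x = 6: rhs = 16, matching y values: 4, 13 (2 points).
  x = 7: rhs = 9, matching y values: 3, 14 (2 points).
  x = 8: rhs = 10, matching y values: none (0 points).
  x = 9: rhs = 8, matching y values: 5, 12 (2 points).
  x = 10: rhs = 9, matching y values: 3, 14 (2 points).
  x = 11: rhs = 2, matching y values: 6, 11 (2 points).
  x = 12: rhs = 10, matching y values: none (0 points).
  x = 13: rhs = 5, matching y values: none (0 points).
  x = 14: rhs = 10, matching y values: none (0 points).
  x = 15: rhs = 14, matching y values: none (0 points).
  x = 16: rhs = 6, matching y values: none (0 points).
Total affine count: 20.
Full point count |E(F_17)| = 20 + 1 = 21.
Hasse bound: |21 − (17+1)| = |3| = 3 ≤ 2√17 ≈ 8.2462 ✓.


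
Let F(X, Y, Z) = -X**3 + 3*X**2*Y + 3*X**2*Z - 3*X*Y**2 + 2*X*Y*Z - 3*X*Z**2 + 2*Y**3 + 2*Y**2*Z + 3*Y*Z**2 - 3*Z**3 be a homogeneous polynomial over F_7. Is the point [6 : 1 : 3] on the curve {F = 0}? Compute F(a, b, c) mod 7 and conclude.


F(6,1,3) ≡ 5 (mod 7); P is NOT on the curve.

Evaluate F(6, 1, 3) term-by-term (mod 7).
  -X**3 ↦ -1·216·1·1 = -216
  3*X**2*Y ↦ 3·36·1·1 = 108
  3*X**2*Z ↦ 3·36·1·3 = 324
  -3*X*Y**2 ↦ -3·6·1·1 = -18
  2*X*Y*Z ↦ 2·6·1·3 = 36
  -3*X*Z**2 ↦ -3·6·1·9 = -162
  2*Y**3 ↦ 2·1·1·1 = 2
  2*Y**2*Z ↦ 2·1·1·3 = 6
  3*Y*Z**2 ↦ 3·1·1·9 = 27
  -3*Z**3 ↦ -3·1·1·27 = -81
Sum: F(6, 1, 3) = (-216) + (108) + (324) + (-18) + (36) + (-162) + (2) + (6) + (27) + (-81) = 26.
Reducing mod 7: 26 ≡ 5 (mod 7).
Since F(a, b, c) ≡ 5 ≠ 0 (mod 7), P does NOT lie on the curve.


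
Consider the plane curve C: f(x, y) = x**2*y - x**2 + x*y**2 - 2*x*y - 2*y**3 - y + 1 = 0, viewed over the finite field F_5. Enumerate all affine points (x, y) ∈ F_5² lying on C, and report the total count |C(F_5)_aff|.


Affine F_5-points: {(1, 0), (1, 4), (3, 1), (3, 4), (4, 0)}; count = 5.

For each of the 25 pairs (x, y) ∈ F_5², evaluate f(x, y) mod 5. Record the zeros.
  x = 0: [0↦1, 1↦3, 2↦3, 3↦4, 4↦4]  zeros at y ∈ ∅
  x = 1: [0↦0, 1↦2, 2↦4, 3↦4, 4↦0]  zeros at y ∈ {0, 4}
  x = 2: [0↦2, 1↦1, 2↦2, 3↦3, 4↦2]  zeros at y ∈ ∅
  x = 3: [0↦2, 1↦0, 2↦2, 3↦1, 4↦0]  zeros at y ∈ {1, 4}
  x = 4: [0↦0, 1↦4, 2↦4, 3↦3, 4↦4]  zeros at y ∈ {0}
Collecting zeros: affine points = {(1, 0), (1, 4), (3, 1), (3, 4), (4, 0)}.
Total count |C(F_5)_aff| = 5.


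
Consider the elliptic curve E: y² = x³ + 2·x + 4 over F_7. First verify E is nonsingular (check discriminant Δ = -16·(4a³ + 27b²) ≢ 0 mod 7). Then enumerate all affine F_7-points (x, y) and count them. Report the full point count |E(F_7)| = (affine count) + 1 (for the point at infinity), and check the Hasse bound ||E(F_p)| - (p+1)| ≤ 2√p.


Affine points = {(0, 2), (0, 5), (1, 0), (2, 3), (2, 4), (3, 3), (3, 4), (6, 1), (6, 6)}; affine count = 9; |E(F_7)| = 10.

Discriminant check: Δ ∝ 4a³ + 27b² = 4·2³ + 27·4² = 4·8 + 27·16 ≡ 2 (mod 7). Nonzero ⇒ E is nonsingular.
For each x ∈ F_7, compute rhs = x³ + 2·x + 4 mod 7, then count y ∈ F_7 with y² ≡ rhs.
  x = 0: rhs = 4, matching y values: 2, 5 (2 points).
  x = 1: rhs = 0, matching y values: 0 (1 points).
  x = 2: rhs = 2, matching y values: 3, 4 (2 points).
  x = 3: rhs = 2, matching y values: 3, 4 (2 points).
  x = 4: rhs = 6, matching y values: none (0 points).
  x = 5: rhs = 6, matching y values: none (0 points).
  x = 6: rhs = 1, matching y values: 1, 6 (2 points).
Total affine count: 9.
Full point count |E(F_7)| = 9 + 1 = 10.
Hasse bound: |10 − (7+1)| = |2| = 2 ≤ 2√7 ≈ 5.2915 ✓.


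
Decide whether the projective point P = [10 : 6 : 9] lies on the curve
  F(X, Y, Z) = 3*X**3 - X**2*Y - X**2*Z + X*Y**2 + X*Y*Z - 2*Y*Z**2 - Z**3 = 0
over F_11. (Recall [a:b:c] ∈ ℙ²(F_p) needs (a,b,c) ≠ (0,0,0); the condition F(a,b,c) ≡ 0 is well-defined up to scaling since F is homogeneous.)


F(10,6,9) ≡ 6 (mod 11); P is NOT on the curve.

Evaluate F(10, 6, 9) term-by-term (mod 11).
  3*X**3 ↦ 3·1000·1·1 = 3000
  -X**2*Y ↦ -1·100·6·1 = -600
  -X**2*Z ↦ -1·100·1·9 = -900
  X*Y**2 ↦ 1·10·36·1 = 360
  X*Y*Z ↦ 1·10·6·9 = 540
  -2*Y*Z**2 ↦ -2·1·6·81 = -972
  -Z**3 ↦ -1·1·1·729 = -729
Sum: F(10, 6, 9) = (3000) + (-600) + (-900) + (360) + (540) + (-972) + (-729) = 699.
Reducing mod 11: 699 ≡ 6 (mod 11).
Since F(a, b, c) ≡ 6 ≠ 0 (mod 11), P does NOT lie on the curve.


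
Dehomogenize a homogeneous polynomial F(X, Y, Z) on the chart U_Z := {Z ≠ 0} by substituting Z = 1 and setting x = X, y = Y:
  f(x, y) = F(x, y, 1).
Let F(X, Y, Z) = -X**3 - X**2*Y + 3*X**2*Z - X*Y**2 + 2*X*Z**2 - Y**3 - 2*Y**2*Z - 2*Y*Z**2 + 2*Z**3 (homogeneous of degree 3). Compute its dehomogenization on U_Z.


f(x, y) = -x**3 - x**2*y + 3*x**2 - x*y**2 + 2*x - y**3 - 2*y**2 - 2*y + 2

On U_Z we set Z = 1. Each monomial c·X^i·Y^j·Z^k in F becomes c·x^i·y^j·1^k = c·x^i·y^j.
Substituting Z = 1: F(X, Y, 1) = -x**3 - x**2*y + 3*x**2 - x*y**2 + 2*x - y**3 - 2*y**2 - 2*y + 2.
Note: deg(f) ≤ deg(F) = 3; strict inequality happens when F is divisible by Z (lost terms).


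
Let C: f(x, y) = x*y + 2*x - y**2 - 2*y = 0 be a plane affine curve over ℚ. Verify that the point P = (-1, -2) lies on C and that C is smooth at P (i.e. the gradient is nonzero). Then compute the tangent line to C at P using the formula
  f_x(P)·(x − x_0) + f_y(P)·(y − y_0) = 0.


Tangent line at P: y + 2 = 0.

Step 1: f(-1, -2) = 0, so P lies on C.
Step 2: partial derivatives
  f_x(x, y) = y + 2, f_y(x, y) = x - 2*y - 2.
  f_x(P) = 0, f_y(P) = 1 (gradient nonzero, so P is smooth).
Step 3: tangent line at P: 0·(x − -1) + 1·(y − -2) = 0.
Expanding: y + 2 = 0.


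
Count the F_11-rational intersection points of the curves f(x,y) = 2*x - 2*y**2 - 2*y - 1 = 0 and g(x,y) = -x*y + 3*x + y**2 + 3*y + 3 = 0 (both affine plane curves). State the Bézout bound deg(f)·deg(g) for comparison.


Common zeros: ∅; count = 0; Bézout bound = 4.

deg(f) = 2, deg(g) = 2, so Bézout bound = 4.
Scan x ∈ F_11. For each x, list the y ∈ F_11 with f(x, y) ≡ 0 and those with g(x, y) ≡ 0 (mod 11); the common zeros in that column are the intersection.
  x = 0: f ≡ 0 at y ∈ ∅; g ≡ 0 at y ∈ ∅; common: ∅.
  x = 1: f ≡ 0 at y ∈ {2, 8}; g ≡ 0 at y ∈ ∅; common: ∅.
  x = 2: f ≡ 0 at y ∈ ∅; g ≡ 0 at y ∈ {1, 9}; common: ∅.
  x = 3: f ≡ 0 at y ∈ {5}; g ≡ 0 at y ∈ ∅; common: ∅.
  x = 4: f ≡ 0 at y ∈ {4, 6}; g ≡ 0 at y ∈ ∅; common: ∅.
  x = 5: f ≡ 0 at y ∈ ∅; g ≡ 0 at y ∈ {5, 8}; common: ∅.
  x = 6: f ≡ 0 at y ∈ {0, 10}; g ≡ 0 at y ∈ ∅; common: ∅.
  x = 7: f ≡ 0 at y ∈ {3, 7}; g ≡ 0 at y ∈ ∅; common: ∅.
  x = 8: f ≡ 0 at y ∈ {1, 9}; g ≡ 0 at y ∈ {6, 10}; common: ∅.
  x = 9: f ≡ 0 at y ∈ ∅; g ≡ 0 at y ∈ {2, 4}; common: ∅.
  x = 10: f ≡ 0 at y ∈ ∅; g ≡ 0 at y ∈ {0, 7}; common: ∅.
Collecting: common zeros = ∅, so the count is 0.
Comparison with the Bézout bound: 0 ≤ 4 = deg(f)·deg(g), as expected for curves with no common component (the affine F_11-count falls short of the bound because intersections may lie at infinity, over extension fields, or carry multiplicity).


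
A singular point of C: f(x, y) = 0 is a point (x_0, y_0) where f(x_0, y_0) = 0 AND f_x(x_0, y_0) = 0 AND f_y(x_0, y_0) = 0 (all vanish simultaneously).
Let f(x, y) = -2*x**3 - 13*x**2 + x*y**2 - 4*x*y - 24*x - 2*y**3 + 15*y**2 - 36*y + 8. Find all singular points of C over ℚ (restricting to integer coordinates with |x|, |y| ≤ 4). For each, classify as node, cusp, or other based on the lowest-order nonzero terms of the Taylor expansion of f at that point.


Singular points: {(-2, 2)}; classification: node.

Compute partial derivatives:
  f_x = -6*x**2 - 26*x + y**2 - 4*y - 24.
  f_y = 2*x*y - 4*x - 6*y**2 + 30*y - 36.
Scan x_0 ∈ {−4, ..., 4}. For each x_0, f_y(x_0, y) is a polynomial in y; find its integer roots y ∈ {−4, ..., 4}, then test f_x and f at those candidates.
  x = -4: f_y(-4, y) = -6*y**2 + 22*y - 20; vanishes at y ∈ {2}. (-4, 2): f_x = -20 ≠ 0.
  x = -3: f_y(-3, y) = -6*y**2 + 24*y - 24; vanishes at y ∈ {2}. (-3, 2): f_x = -4 ≠ 0.
  x = -2: f_y(-2, y) = -6*y**2 + 26*y - 28; vanishes at y ∈ {2}. (-2, 2): f_x = 0, f = 0 — SINGULAR.
  x = -1: f_y(-1, y) = -6*y**2 + 28*y - 32; vanishes at y ∈ {2}. (-1, 2): f_x = -8 ≠ 0.
  x = 0: f_y(0, y) = -6*y**2 + 30*y - 36; vanishes at y ∈ {2, 3}. (0, 2): f_x = -28 ≠ 0; (0, 3): f_x = -27 ≠ 0.
  x = 1: f_y(1, y) = -6*y**2 + 32*y - 40; vanishes at y ∈ {2}. (1, 2): f_x = -60 ≠ 0.
  x = 2: f_y(2, y) = -6*y**2 + 34*y - 44; vanishes at y ∈ {2}. (2, 2): f_x = -104 ≠ 0.
  x = 3: f_y(3, y) = -6*y**2 + 36*y - 48; vanishes at y ∈ {2, 4}. (3, 2): f_x = -160 ≠ 0; (3, 4): f_x = -156 ≠ 0.
  x = 4: f_y(4, y) = -6*y**2 + 38*y - 52; vanishes at y ∈ {2}. (4, 2): f_x = -228 ≠ 0.
Only singular point on the grid: (-2, 2).
Classify: substitute x = -2 + u, y = 2 + v and expand: f = -2*u**3 - u**2 + u*v**2 - 2*v**3 + v**2.
No constant or linear terms (consistent with a singular point). Quadratic part: -u**2 + v**2. Cubic part: -2*u**3 + u*v**2 - 2*v**3.
The quadratic part v**2 - u**2 = (v − u)(v + u) splits into two distinct linear factors, so there are two distinct tangent lines y − 2 = ±(x − -2) — this is a node (ordinary double point).
Classification: node.


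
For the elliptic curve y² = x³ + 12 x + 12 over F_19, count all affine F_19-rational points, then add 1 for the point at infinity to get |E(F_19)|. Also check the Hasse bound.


Affine points = {(1, 5), (1, 14), (2, 5), (2, 14), (5, 8), (5, 11), (10, 7), (10, 12), (13, 3), (13, 16), (14, 6), (14, 13), (16, 5), (16, 14)}; affine count = 14; |E(F_19)| = 15.

Discriminant check: Δ ∝ 4a³ + 27b² = 4·12³ + 27·12² = 4·1728 + 27·144 ≡ 8 (mod 19). Nonzero ⇒ E is nonsingular.
For each x ∈ F_19, compute rhs = x³ + 12·x + 12 mod 19, then count y ∈ F_19 with y² ≡ rhs.
  x = 0: rhs = 12, matching y values: none (0 points).
  x = 1: rhs = 6, matching y values: 5, 14 (2 points).
  x = 2: rhs = 6, matching y values: 5, 14 (2 points).
  x = 3: rhs = 18, matching y values: none (0 points).
  x = 4: rhs = 10, matching y values: none (0 points).
  x = 5: rhs = 7, matching y values: 8, 11 (2 points).
  x = 6: rhs = 15, matching y values: none (0 points).
  x = 7: rhs = 2, matching y values: none (0 points).
  x = 8: rhs = 12, matching y values: none (0 points).
  x = 9: rhs = 13, matching y values: none (0 points).
  x = 10: rhs = 11, matching y values: 7, 12 (2 points).
  x = 11: rhs = 12, matching y values: none (0 points).
  x = 12: rhs = 3, matching y values: none (0 points).
  x = 13: rhs = 9, matching y values: 3, 16 (2 points).
  x = 14: rhs = 17, matching y values: 6, 13 (2 points).
  x = 15: rhs = 14, matching y values: none (0 points).
  x = 16: rhs = 6, matching y values: 5, 14 (2 points).
  x = 17: rhs = 18, matching y values: none (0 points).
  x = 18: rhs = 18, matching y values: none (0 points).
Total affine count: 14.
Full point count |E(F_19)| = 14 + 1 = 15.
Hasse bound: |15 − (19+1)| = |-5| = 5 ≤ 2√19 ≈ 8.7178 ✓.


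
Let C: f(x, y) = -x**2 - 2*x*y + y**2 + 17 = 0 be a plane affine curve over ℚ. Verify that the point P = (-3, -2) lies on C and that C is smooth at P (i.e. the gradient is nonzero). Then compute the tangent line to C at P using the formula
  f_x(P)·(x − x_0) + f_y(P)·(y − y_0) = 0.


Tangent line at P: 10*x + 2*y + 34 = 0.

Step 1: f(-3, -2) = 0, so P lies on C.
Step 2: partial derivatives
  f_x(x, y) = -2*x - 2*y, f_y(x, y) = -2*x + 2*y.
  f_x(P) = 10, f_y(P) = 2 (gradient nonzero, so P is smooth).
Step 3: tangent line at P: 10·(x − -3) + 2·(y − -2) = 0.
Expanding: 10*x + 2*y + 34 = 0.


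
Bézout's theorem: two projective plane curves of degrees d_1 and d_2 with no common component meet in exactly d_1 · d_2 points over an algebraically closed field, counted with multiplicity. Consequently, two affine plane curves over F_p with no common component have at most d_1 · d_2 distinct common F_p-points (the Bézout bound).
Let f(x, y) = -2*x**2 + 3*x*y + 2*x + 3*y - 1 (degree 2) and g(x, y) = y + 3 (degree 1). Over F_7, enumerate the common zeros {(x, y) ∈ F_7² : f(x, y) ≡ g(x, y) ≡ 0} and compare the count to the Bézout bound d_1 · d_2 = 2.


Common zeros: {(3, 4), (4, 4)}; count = 2; Bézout bound = 2.

deg(f) = 2, deg(g) = 1, so Bézout bound = 2.
Scan x ∈ F_7. For each x, list the y ∈ F_7 with f(x, y) ≡ 0 and those with g(x, y) ≡ 0 (mod 7); the common zeros in that column are the intersection.
  x = 0: f ≡ 0 at y ∈ {5}; g ≡ 0 at y ∈ {4}; common: ∅.
  x = 1: f ≡ 0 at y ∈ {6}; g ≡ 0 at y ∈ {4}; common: ∅.
  x = 2: f ≡ 0 at y ∈ {6}; g ≡ 0 at y ∈ {4}; common: ∅.
  x = 3: f ≡ 0 at y ∈ {4}; g ≡ 0 at y ∈ {4}; common: {4}.
  x = 4: f ≡ 0 at y ∈ {4}; g ≡ 0 at y ∈ {4}; common: {4}.
  x = 5: f ≡ 0 at y ∈ {5}; g ≡ 0 at y ∈ {4}; common: ∅.
  x = 6: f ≡ 0 at y ∈ ∅; g ≡ 0 at y ∈ {4}; common: ∅.
Collecting: common zeros = {(3, 4), (4, 4)}, so the count is 2.
Comparison with the Bézout bound: 2 ≤ 2 = deg(f)·deg(g), as expected for curves with no common component (the bound is attained).


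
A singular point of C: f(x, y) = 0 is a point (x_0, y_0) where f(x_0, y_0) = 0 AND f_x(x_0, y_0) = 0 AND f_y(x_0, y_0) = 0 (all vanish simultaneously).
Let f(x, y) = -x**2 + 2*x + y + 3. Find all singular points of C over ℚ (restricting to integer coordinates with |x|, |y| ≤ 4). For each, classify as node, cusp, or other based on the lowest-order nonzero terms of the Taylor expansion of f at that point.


No singular points in the scanned grid; C is smooth there.

Compute partial derivatives:
  f_x = 2 - 2*x.
  f_y = 1.
f_y = 1 is a nonzero constant, so f_y never vanishes: no point (x, y) can satisfy f = f_x = f_y = 0. In particular no (x, y) ∈ {−4, ..., 4}² is singular; the curve is smooth.


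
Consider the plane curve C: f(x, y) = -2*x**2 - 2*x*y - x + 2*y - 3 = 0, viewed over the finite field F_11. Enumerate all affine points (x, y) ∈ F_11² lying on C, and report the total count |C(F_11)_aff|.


Affine F_11-points: {(0, 7), (2, 10), (3, 5), (4, 10), (5, 1), (6, 4), (7, 2), (8, 5), (9, 7), (10, 1)}; count = 10.

For each of the 121 pairs (x, y) ∈ F_11², evaluate f(x, y) mod 11. Record the zeros.
  x = 0: [0↦8, 1↦10, 2↦1, 3↦3, 4↦5, 5↦7, 6↦9, 7↦0, 8↦2, 9↦4, 10↦6]  zeros at y ∈ {7}
  x = 1: [0↦5, 1↦5, 2↦5, 3↦5, 4↦5, 5↦5, 6↦5, 7↦5, 8↦5, 9↦5, 10↦5]  zeros at y ∈ ∅
  x = 2: [0↦9, 1↦7, 2↦5, 3↦3, 4↦1, 5↦10, 6↦8, 7↦6, 8↦4, 9↦2, 10↦0]  zeros at y ∈ {10}
  x = 3: [0↦9, 1↦5, 2↦1, 3↦8, 4↦4, 5↦0, 6↦7, 7↦3, 8↦10, 9↦6, 10↦2]  zeros at y ∈ {5}
  x = 4: [0↦5, 1↦10, 2↦4, 3↦9, 4↦3, 5↦8, 6↦2, 7↦7, 8↦1, 9↦6, 10↦0]  zeros at y ∈ {10}
  x = 5: [0↦8, 1↦0, 2↦3, 3↦6, 4↦9, 5↦1, 6↦4, 7↦7, 8↦10, 9↦2, 10↦5]  zeros at y ∈ {1}
  x = 6: [0↦7, 1↦8, 2↦9, 3↦10, 4↦0, 5↦1, 6↦2, 7↦3, 8↦4, 9↦5, 10↦6]  zeros at y ∈ {4}
  x = 7: [0↦2, 1↦1, 2↦0, 3↦10, 4↦9, 5↦8, 6↦7, 7↦6, 8↦5, 9↦4, 10↦3]  zeros at y ∈ {2}
  x = 8: [0↦4, 1↦1, 2↦9, 3↦6, 4↦3, 5↦0, 6↦8, 7↦5, 8↦2, 9↦10, 10↦7]  zeros at y ∈ {5}
  x = 9: [0↦2, 1↦8, 2↦3, 3↦9, 4↦4, 5↦10, 6↦5, 7↦0, 8↦6, 9↦1, 10↦7]  zeros at y ∈ {7}
  x = 10: [0↦7, 1↦0, 2↦4, 3↦8, 4↦1, 5↦5, 6↦9, 7↦2, 8↦6, 9↦10, 10↦3]  zeros at y ∈ {1}
Collecting zeros: affine points = {(0, 7), (2, 10), (3, 5), (4, 10), (5, 1), (6, 4), (7, 2), (8, 5), (9, 7), (10, 1)}.
Total count |C(F_11)_aff| = 10.


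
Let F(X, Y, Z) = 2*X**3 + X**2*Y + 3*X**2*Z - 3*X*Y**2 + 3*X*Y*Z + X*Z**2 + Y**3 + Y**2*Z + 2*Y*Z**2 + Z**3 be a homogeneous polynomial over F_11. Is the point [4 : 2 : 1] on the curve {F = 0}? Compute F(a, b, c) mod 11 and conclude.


F(4,2,1) ≡ 7 (mod 11); P is NOT on the curve.

Evaluate F(4, 2, 1) term-by-term (mod 11).
  2*X**3 ↦ 2·64·1·1 = 128
  X**2*Y ↦ 1·16·2·1 = 32
  3*X**2*Z ↦ 3·16·1·1 = 48
  -3*X*Y**2 ↦ -3·4·4·1 = -48
  3*X*Y*Z ↦ 3·4·2·1 = 24
  X*Z**2 ↦ 1·4·1·1 = 4
  Y**3 ↦ 1·1·8·1 = 8
  Y**2*Z ↦ 1·1·4·1 = 4
  2*Y*Z**2 ↦ 2·1·2·1 = 4
  Z**3 ↦ 1·1·1·1 = 1
Sum: F(4, 2, 1) = (128) + (32) + (48) + (-48) + (24) + (4) + (8) + (4) + (4) + (1) = 205.
Reducing mod 11: 205 ≡ 7 (mod 11).
Since F(a, b, c) ≡ 7 ≠ 0 (mod 11), P does NOT lie on the curve.


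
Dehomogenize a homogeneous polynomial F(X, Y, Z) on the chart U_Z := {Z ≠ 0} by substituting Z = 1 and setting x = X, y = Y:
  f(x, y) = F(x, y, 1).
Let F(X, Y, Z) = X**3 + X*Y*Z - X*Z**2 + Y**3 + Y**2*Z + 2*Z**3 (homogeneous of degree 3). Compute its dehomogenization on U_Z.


f(x, y) = x**3 + x*y - x + y**3 + y**2 + 2

On U_Z we set Z = 1. Each monomial c·X^i·Y^j·Z^k in F becomes c·x^i·y^j·1^k = c·x^i·y^j.
Substituting Z = 1: F(X, Y, 1) = x**3 + x*y - x + y**3 + y**2 + 2.
Note: deg(f) ≤ deg(F) = 3; strict inequality happens when F is divisible by Z (lost terms).


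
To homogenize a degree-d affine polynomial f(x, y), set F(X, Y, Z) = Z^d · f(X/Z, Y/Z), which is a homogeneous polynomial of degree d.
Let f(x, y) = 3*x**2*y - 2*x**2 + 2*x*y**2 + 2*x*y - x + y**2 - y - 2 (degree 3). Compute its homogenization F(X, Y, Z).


F(X, Y, Z) = 3*X**2*Y - 2*X**2*Z + 2*X*Y**2 + 2*X*Y*Z - X*Z**2 + Y**2*Z - Y*Z**2 - 2*Z**3

deg(f) = 3.
Substitute x = X/Z, y = Y/Z into f, then multiply by Z^3.
  monomial 3·x^2·y^1 ↦ 3·X^2·Y^1·Z^0.
  monomial -2·x^2·y^0 ↦ -2·X^2·Y^0·Z^1.
  monomial 2·x^1·y^2 ↦ 2·X^1·Y^2·Z^0.
  monomial 2·x^1·y^1 ↦ 2·X^1·Y^1·Z^1.
  monomial -1·x^1·y^0 ↦ -1·X^1·Y^0·Z^2.
  monomial 1·x^0·y^2 ↦ 1·X^0·Y^2·Z^1.
  monomial -1·x^0·y^1 ↦ -1·X^0·Y^1·Z^2.
  monomial -2·x^0·y^0 ↦ -2·X^0·Y^0·Z^3.
Collecting: F(X, Y, Z) = 3*X**2*Y - 2*X**2*Z + 2*X*Y**2 + 2*X*Y*Z - X*Z**2 + Y**2*Z - Y*Z**2 - 2*Z**3.


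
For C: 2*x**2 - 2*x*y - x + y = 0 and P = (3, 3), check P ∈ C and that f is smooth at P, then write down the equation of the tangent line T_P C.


Tangent line at P: 5*x - 5*y = 0.

Step 1: f(3, 3) = 0, so P lies on C.
Step 2: partial derivatives
  f_x(x, y) = 4*x - 2*y - 1, f_y(x, y) = 1 - 2*x.
  f_x(P) = 5, f_y(P) = -5 (gradient nonzero, so P is smooth).
Step 3: tangent line at P: 5·(x − 3) + -5·(y − 3) = 0.
Expanding: 5*x - 5*y = 0.


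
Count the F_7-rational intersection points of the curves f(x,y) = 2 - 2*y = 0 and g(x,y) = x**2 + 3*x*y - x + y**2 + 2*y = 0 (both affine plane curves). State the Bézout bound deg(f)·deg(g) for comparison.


Common zeros: ∅; count = 0; Bézout bound = 2.

deg(f) = 1, deg(g) = 2, so Bézout bound = 2.
Scan x ∈ F_7. For each x, list the y ∈ F_7 with f(x, y) ≡ 0 and those with g(x, y) ≡ 0 (mod 7); the common zeros in that column are the intersection.
  x = 0: f ≡ 0 at y ∈ {1}; g ≡ 0 at y ∈ {0, 5}; common: ∅.
  x = 1: f ≡ 0 at y ∈ {1}; g ≡ 0 at y ∈ {0, 2}; common: ∅.
  x = 2: f ≡ 0 at y ∈ {1}; g ≡ 0 at y ∈ {3}; common: ∅.
  x = 3: f ≡ 0 at y ∈ {1}; g ≡ 0 at y ∈ ∅; common: ∅.
  x = 4: f ≡ 0 at y ∈ {1}; g ≡ 0 at y ∈ {3, 4}; common: ∅.
  x = 5: f ≡ 0 at y ∈ {1}; g ≡ 0 at y ∈ ∅; common: ∅.
  x = 6: f ≡ 0 at y ∈ {1}; g ≡ 0 at y ∈ {4}; common: ∅.
Collecting: common zeros = ∅, so the count is 0.
Comparison with the Bézout bound: 0 ≤ 2 = deg(f)·deg(g), as expected for curves with no common component (the affine F_7-count falls short of the bound because intersections may lie at infinity, over extension fields, or carry multiplicity).


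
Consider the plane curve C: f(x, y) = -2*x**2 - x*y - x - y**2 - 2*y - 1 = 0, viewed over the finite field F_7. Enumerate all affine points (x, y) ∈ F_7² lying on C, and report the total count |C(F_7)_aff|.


Affine F_7-points: {(0, 6), (1, 2), (2, 5), (3, 1), (4, 4), (5, 0), (6, 3)}; count = 7.

For each of the 49 pairs (x, y) ∈ F_7², evaluate f(x, y) mod 7. Record the zeros.
  x = 0: [0↦6, 1↦3, 2↦5, 3↦5, 4↦3, 5↦6, 6↦0]  zeros at y ∈ {6}
  x = 1: [0↦3, 1↦6, 2↦0, 3↦6, 4↦3, 5↦5, 6↦5]  zeros at y ∈ {2}
  x = 2: [0↦3, 1↦5, 2↦5, 3↦3, 4↦6, 5↦0, 6↦6]  zeros at y ∈ {5}
  x = 3: [0↦6, 1↦0, 2↦6, 3↦3, 4↦5, 5↦5, 6↦3]  zeros at y ∈ {1}
  x = 4: [0↦5, 1↦5, 2↦3, 3↦6, 4↦0, 5↦6, 6↦3]  zeros at y ∈ {4}
  x = 5: [0↦0, 1↦6, 2↦3, 3↦5, 4↦5, 5↦3, 6↦6]  zeros at y ∈ {0}
  x = 6: [0↦5, 1↦3, 2↦6, 3↦0, 4↦6, 5↦3, 6↦5]  zeros at y ∈ {3}
Collecting zeros: affine points = {(0, 6), (1, 2), (2, 5), (3, 1), (4, 4), (5, 0), (6, 3)}.
Total count |C(F_7)_aff| = 7.


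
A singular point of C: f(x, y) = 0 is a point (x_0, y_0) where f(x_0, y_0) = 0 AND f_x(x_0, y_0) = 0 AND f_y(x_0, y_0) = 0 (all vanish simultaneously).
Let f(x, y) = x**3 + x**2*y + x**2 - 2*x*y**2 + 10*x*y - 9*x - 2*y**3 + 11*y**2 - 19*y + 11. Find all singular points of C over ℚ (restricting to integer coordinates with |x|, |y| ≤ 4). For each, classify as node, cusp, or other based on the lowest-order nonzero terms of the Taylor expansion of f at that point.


Singular points: {(-1, 2)}; classification: cusp.

Compute partial derivatives:
  f_x = 3*x**2 + 2*x*y + 2*x - 2*y**2 + 10*y - 9.
  f_y = x**2 - 4*x*y + 10*x - 6*y**2 + 22*y - 19.
Scan x_0 ∈ {−4, ..., 4}. For each x_0, f_y(x_0, y) is a polynomial in y; find its integer roots y ∈ {−4, ..., 4}, then test f_x and f at those candidates.
  x = -4: f_y(-4, y) = -6*y**2 + 38*y - 43; no integer root y with |y| ≤ 4.
  x = -3: f_y(-3, y) = -6*y**2 + 34*y - 40; vanishes at y ∈ {4}. (-3, 4): f_x = -4 ≠ 0.
  x = -2: f_y(-2, y) = -6*y**2 + 30*y - 35; no integer root y with |y| ≤ 4.
  x = -1: f_y(-1, y) = -6*y**2 + 26*y - 28; vanishes at y ∈ {2}. (-1, 2): f_x = 0, f = 0 — SINGULAR.
  x = 0: f_y(0, y) = -6*y**2 + 22*y - 19; no integer root y with |y| ≤ 4.
  x = 1: f_y(1, y) = -6*y**2 + 18*y - 8; no integer root y with |y| ≤ 4.
  x = 2: f_y(2, y) = -6*y**2 + 14*y + 5; no integer root y with |y| ≤ 4.
  x = 3: f_y(3, y) = -6*y**2 + 10*y + 20; no integer root y with |y| ≤ 4.
  x = 4: f_y(4, y) = -6*y**2 + 6*y + 37; no integer root y with |y| ≤ 4.
Only singular point on the grid: (-1, 2).
Classify: substitute x = -1 + u, y = 2 + v and expand: f = u**3 + u**2*v - 2*u*v**2 - 2*v**3 + v**2.
No constant or linear terms (consistent with a singular point). Quadratic part: v**2. Cubic part: u**3 + u**2*v - 2*u*v**2 - 2*v**3.
The quadratic part v**2 is a perfect square, so there is a single (double) tangent line v = 0, i.e. y = 2. Restricting the cubic part to that line (v = 0) leaves u**3 ≠ 0, so f is not divisible by v and the branch is v² ≈ -u**3 to lowest order — this is a cusp.
Classification: cusp.


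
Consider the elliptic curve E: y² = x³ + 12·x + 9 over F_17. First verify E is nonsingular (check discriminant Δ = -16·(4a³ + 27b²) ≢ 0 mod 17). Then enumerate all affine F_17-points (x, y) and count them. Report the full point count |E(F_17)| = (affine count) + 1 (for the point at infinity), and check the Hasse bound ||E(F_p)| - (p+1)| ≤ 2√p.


Affine points = {(0, 3), (0, 14), (3, 2), (3, 15), (4, 6), (4, 11), (6, 5), (6, 12), (9, 8), (9, 9), (13, 4), (13, 13), (16, 8), (16, 9)}; affine count = 14; |E(F_17)| = 15.

Discriminant check: Δ ∝ 4a³ + 27b² = 4·12³ + 27·9² = 4·1728 + 27·81 ≡ 4 (mod 17). Nonzero ⇒ E is nonsingular.
For each x ∈ F_17, compute rhs = x³ + 12·x + 9 mod 17, then count y ∈ F_17 with y² ≡ rhs.
  x = 0: rhs = 9, matching y values: 3, 14 (2 points).
  x = 1: rhs = 5, matching y values: none (0 points).
  x = 2: rhs = 7, matching y values: none (0 points).
  x = 3: rhs = 4, matching y values: 2, 15 (2 points).
  x = 4: rhs = 2, matching y values: 6, 11 (2 points).
  x = 5: rhs = 7, matching y values: none (0 points).
  x = 6: rhs = 8, matching y values: 5, 12 (2 points).
  x = 7: rhs = 11, matching y values: none (0 points).
  x = 8: rhs = 5, matching y values: none (0 points).
  x = 9: rhs = 13, matching y values: 8, 9 (2 points).
  x = 10: rhs = 7, matching y values: none (0 points).
  x = 11: rhs = 10, matching y values: none (0 points).
  x = 12: rhs = 11, matching y values: none (0 points).
  x = 13: rhs = 16, matching y values: 4, 13 (2 points).
  x = 14: rhs = 14, matching y values: none (0 points).
  x = 15: rhs = 11, matching y values: none (0 points).
  x = 16: rhs = 13, matching y values: 8, 9 (2 points).
Total affine count: 14.
Full point count |E(F_17)| = 14 + 1 = 15.
Hasse bound: |15 − (17+1)| = |-3| = 3 ≤ 2√17 ≈ 8.2462 ✓.


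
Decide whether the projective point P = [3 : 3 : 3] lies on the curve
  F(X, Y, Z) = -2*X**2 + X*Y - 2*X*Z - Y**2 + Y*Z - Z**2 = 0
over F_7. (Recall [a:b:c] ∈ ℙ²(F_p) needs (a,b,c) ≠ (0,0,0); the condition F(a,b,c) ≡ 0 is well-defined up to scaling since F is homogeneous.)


F(3,3,3) ≡ 6 (mod 7); P is NOT on the curve.

Evaluate F(3, 3, 3) term-by-term (mod 7).
  -2*X**2 ↦ -2·9·1·1 = -18
  X*Y ↦ 1·3·3·1 = 9
  -2*X*Z ↦ -2·3·1·3 = -18
  -Y**2 ↦ -1·1·9·1 = -9
  Y*Z ↦ 1·1·3·3 = 9
  -Z**2 ↦ -1·1·1·9 = -9
Sum: F(3, 3, 3) = (-18) + (9) + (-18) + (-9) + (9) + (-9) = -36.
Reducing mod 7: -36 ≡ 6 (mod 7).
Since F(a, b, c) ≡ 6 ≠ 0 (mod 7), P does NOT lie on the curve.


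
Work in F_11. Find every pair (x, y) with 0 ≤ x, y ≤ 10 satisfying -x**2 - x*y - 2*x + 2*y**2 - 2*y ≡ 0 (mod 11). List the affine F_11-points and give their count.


Affine F_11-points: {(0, 0), (0, 1), (1, 9), (2, 5), (2, 8), (8, 1), (8, 4), (9, 0), (10, 8), (10, 9)}; count = 10.

For each of the 121 pairs (x, y) ∈ F_11², evaluate f(x, y) mod 11. Record the zeros.
  x = 0: [0↦0, 1↦0, 2↦4, 3↦1, 4↦2, 5↦7, 6↦5, 7↦7, 8↦2, 9↦1, 10↦4]  zeros at y ∈ {0, 1}
  x = 1: [0↦8, 1↦7, 2↦10, 3↦6, 4↦6, 5↦10, 6↦7, 7↦8, 8↦2, 9↦0, 10↦2]  zeros at y ∈ {9}
  x = 2: [0↦3, 1↦1, 2↦3, 3↦9, 4↦8, 5↦0, 6↦7, 7↦7, 8↦0, 9↦8, 10↦9]  zeros at y ∈ {5, 8}
  x = 3: [0↦7, 1↦4, 2↦5, 3↦10, 4↦8, 5↦10, 6↦5, 7↦4, 8↦7, 9↦3, 10↦3]  zeros at y ∈ ∅
  x = 4: [0↦9, 1↦5, 2↦5, 3↦9, 4↦6, 5↦7, 6↦1, 7↦10, 8↦1, 9↦7, 10↦6]  zeros at y ∈ ∅
  x = 5: [0↦9, 1↦4, 2↦3, 3↦6, 4↦2, 5↦2, 6↦6, 7↦3, 8↦4, 9↦9, 10↦7]  zeros at y ∈ ∅
  x = 6: [0↦7, 1↦1, 2↦10, 3↦1, 4↦7, 5↦6, 6↦9, 7↦5, 8↦5, 9↦9, 10↦6]  zeros at y ∈ ∅
  x = 7: [0↦3, 1↦7, 2↦4, 3↦5, 4↦10, 5↦8, 6↦10, 7↦5, 8↦4, 9↦7, 10↦3]  zeros at y ∈ ∅
  x = 8: [0↦8, 1↦0, 2↦7, 3↦7, 4↦0, 5↦8, 6↦9, 7↦3, 8↦1, 9↦3, 10↦9]  zeros at y ∈ {1, 4}
  x = 9: [0↦0, 1↦2, 2↦8, 3↦7, 4↦10, 5↦6, 6↦6, 7↦10, 8↦7, 9↦8, 10↦2]  zeros at y ∈ {0}
  x = 10: [0↦1, 1↦2, 2↦7, 3↦5, 4↦7, 5↦2, 6↦1, 7↦4, 8↦0, 9↦0, 10↦4]  zeros at y ∈ {8, 9}
Collecting zeros: affine points = {(0, 0), (0, 1), (1, 9), (2, 5), (2, 8), (8, 1), (8, 4), (9, 0), (10, 8), (10, 9)}.
Total count |C(F_11)_aff| = 10.


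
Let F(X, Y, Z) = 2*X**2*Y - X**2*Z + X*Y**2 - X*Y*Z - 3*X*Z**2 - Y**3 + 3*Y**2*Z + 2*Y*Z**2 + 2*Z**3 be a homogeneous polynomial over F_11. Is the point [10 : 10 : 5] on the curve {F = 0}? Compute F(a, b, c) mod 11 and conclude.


F(10,10,5) ≡ 3 (mod 11); P is NOT on the curve.

Evaluate F(10, 10, 5) term-by-term (mod 11).
  2*X**2*Y ↦ 2·100·10·1 = 2000
  -X**2*Z ↦ -1·100·1·5 = -500
  X*Y**2 ↦ 1·10·100·1 = 1000
  -X*Y*Z ↦ -1·10·10·5 = -500
  -3*X*Z**2 ↦ -3·10·1·25 = -750
  -Y**3 ↦ -1·1·1000·1 = -1000
  3*Y**2*Z ↦ 3·1·100·5 = 1500
  2*Y*Z**2 ↦ 2·1·10·25 = 500
  2*Z**3 ↦ 2·1·1·125 = 250
Sum: F(10, 10, 5) = (2000) + (-500) + (1000) + (-500) + (-750) + (-1000) + (1500) + (500) + (250) = 2500.
Reducing mod 11: 2500 ≡ 3 (mod 11).
Since F(a, b, c) ≡ 3 ≠ 0 (mod 11), P does NOT lie on the curve.


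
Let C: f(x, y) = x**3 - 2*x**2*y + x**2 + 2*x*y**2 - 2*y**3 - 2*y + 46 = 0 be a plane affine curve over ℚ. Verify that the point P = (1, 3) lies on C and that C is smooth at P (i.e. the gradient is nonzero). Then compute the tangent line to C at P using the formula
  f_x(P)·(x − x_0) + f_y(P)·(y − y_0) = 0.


Tangent line at P: 11*x - 46*y + 127 = 0.

Step 1: f(1, 3) = 0, so P lies on C.
Step 2: partial derivatives
  f_x(x, y) = 3*x**2 - 4*x*y + 2*x + 2*y**2, f_y(x, y) = -2*x**2 + 4*x*y - 6*y**2 - 2.
  f_x(P) = 11, f_y(P) = -46 (gradient nonzero, so P is smooth).
Step 3: tangent line at P: 11·(x − 1) + -46·(y − 3) = 0.
Expanding: 11*x - 46*y + 127 = 0.
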